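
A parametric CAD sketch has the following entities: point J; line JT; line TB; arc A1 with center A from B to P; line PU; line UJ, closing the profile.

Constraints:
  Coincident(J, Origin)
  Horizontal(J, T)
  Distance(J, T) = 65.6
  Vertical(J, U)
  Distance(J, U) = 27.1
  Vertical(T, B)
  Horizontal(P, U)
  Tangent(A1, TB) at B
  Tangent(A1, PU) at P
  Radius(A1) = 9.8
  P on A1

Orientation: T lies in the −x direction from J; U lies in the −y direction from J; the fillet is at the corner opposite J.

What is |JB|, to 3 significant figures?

67.8

J is at the origin; JT is horizontal with |JT| = 65.6 and T on the −x side, so T = (-65.6, 0.00). J and U share the same x with |JU| = 27.1 and U on the −y side, so U = (0.00, -27.1). The virtual corner opposite J is at (-65.6, -27.1). A1 meets TB tangentially, so AB is at right angles to TB and since A1 is tangent to PU there, AP ⟂ PU, with radius 9.8, so the center A sits 9.8 in from both sides at A = (-55.8, -17.3). That places the tangent points at B = (-65.6, -17.3) on TB and P = (-55.8, -27.1) on PU. Then |JB| = |B − J| = 67.8.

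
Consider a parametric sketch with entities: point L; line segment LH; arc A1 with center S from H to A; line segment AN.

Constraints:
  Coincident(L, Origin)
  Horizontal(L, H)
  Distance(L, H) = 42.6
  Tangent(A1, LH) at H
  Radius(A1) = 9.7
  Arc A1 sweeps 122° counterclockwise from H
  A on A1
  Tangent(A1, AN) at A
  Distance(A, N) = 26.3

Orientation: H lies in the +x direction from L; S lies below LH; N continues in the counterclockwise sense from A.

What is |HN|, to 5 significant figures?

37.580

L is at the origin; LH is horizontal with |LH| = 42.6 and H on the +x side, so H = (42.600, 0.0000). A1 meets LH tangentially, so SH is at right angles to LH, so S = H + (0, -9.7) = (42.600, -9.7000). On A1, H sits at bearing 90° from S; a 122° counterclockwise sweep puts A at bearing 212°, so A = S + 9.7·(cos 212°, sin 212°) = (34.374, -14.840). The tangent condition forces SA to be normal to AN, so AN runs along (−sin 212°, cos 212°); with |AN| = 26.3, N = (48.311, -37.144). Then |HN| = |N − H| = 37.580.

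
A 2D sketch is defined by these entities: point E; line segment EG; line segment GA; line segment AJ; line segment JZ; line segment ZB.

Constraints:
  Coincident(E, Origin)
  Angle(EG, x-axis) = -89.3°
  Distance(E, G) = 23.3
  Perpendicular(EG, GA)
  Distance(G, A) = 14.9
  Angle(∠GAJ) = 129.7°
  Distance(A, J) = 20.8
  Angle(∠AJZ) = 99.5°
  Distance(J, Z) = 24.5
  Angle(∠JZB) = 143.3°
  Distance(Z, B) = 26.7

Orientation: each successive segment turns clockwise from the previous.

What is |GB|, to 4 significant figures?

42.65

∠AJZ = 99.5° gives JZ at 49.90° from the x-axis; with |JZ| = 24.5, Z = (-12.31, 11.10). ∠JZB = 143.3° gives ZB at 13.20° from the x-axis; with |ZB| = 26.7, B = (13.68, 17.20). Then |GB| = |B − G| = 42.65.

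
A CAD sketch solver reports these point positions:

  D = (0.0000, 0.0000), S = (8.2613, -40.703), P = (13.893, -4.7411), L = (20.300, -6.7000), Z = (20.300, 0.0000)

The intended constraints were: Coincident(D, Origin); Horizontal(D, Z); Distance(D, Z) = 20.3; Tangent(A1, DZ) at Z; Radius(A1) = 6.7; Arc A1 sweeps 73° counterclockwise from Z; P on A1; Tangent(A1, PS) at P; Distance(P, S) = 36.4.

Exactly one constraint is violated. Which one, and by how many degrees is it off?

Tangent(A1, PS) at P — off by 8.10°.

D = (0.00, 0.00) ✓; D.y = 0.00, Z.y = 0.00 ✓; |DZ| = 20.30 ✓; ∠(LZ, ZD) = 90.00° ✓; |LZ| = 6.700 ✓; bearing(L→P) − bearing(L→Z) = 73.00° ✓; |LP| = 6.700 ✓; ∠(LP, PS) = 81.90° ✗; |PS| = 36.40 ✓.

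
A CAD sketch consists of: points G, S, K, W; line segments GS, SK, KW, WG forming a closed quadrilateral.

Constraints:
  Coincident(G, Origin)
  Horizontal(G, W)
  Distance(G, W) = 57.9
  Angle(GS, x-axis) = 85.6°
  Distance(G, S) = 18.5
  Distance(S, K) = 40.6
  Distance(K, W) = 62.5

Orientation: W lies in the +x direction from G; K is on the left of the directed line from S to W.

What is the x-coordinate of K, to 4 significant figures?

23.76

G is at the origin; GW is horizontal with |GW| = 57.9 and W in +x, so W = (57.9, 0). GS runs at 85.6° with |GS| = 18.5, so S = (1.419, 18.45). K is determined by |SK| = 40.6 and |KW| = 62.5 together: it lies at the intersection of circle(S, 40.6) and circle(W, 62.5). With |SW| = 59.42, the foot of the radical line on SW is 10.71 from S and the perpendicular offset is √(40.6² − 10.71²) = 39.16. Taking the left-of-SW solution: K = (23.76, 52.35).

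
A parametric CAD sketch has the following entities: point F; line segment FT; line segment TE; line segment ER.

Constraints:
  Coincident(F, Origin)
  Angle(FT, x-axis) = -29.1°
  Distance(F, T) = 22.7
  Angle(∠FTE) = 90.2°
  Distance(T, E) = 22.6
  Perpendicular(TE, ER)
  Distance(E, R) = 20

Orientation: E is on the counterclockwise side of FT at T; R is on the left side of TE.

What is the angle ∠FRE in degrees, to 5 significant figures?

96.789°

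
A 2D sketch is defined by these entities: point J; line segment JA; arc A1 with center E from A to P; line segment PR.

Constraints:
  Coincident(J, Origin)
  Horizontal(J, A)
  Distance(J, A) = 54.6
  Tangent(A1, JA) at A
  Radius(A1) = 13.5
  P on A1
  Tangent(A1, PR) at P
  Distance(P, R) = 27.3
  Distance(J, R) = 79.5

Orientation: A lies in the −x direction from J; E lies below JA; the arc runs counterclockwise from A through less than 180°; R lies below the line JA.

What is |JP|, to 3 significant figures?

69.4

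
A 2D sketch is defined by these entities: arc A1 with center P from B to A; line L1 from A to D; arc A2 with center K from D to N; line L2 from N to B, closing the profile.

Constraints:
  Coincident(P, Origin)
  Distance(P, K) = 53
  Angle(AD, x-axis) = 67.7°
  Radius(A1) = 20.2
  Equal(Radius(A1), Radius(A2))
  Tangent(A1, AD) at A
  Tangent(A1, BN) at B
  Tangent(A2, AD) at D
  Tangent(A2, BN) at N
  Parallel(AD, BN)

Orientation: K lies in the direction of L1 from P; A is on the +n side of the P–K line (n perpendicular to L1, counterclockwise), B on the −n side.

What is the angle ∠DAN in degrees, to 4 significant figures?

37.32°

The slot axis is L1's direction at 67.7°, so u = (cos 67.7°, sin 67.7°) = (0.3795, 0.9252) and n = (−sin 67.7°, cos 67.7°) = (-0.9252, 0.3795). P is at the origin and K lies 53.0 along u from P, so K = 53.0·u = (20.11, 49.04). Tangency of A1 to both parallel lines with radius 20.2 puts A and B at P ± 20.2·n: A = (-18.69, 7.665), B = (18.69, -7.665). Equal radii place D and N the same way about K: D = K + 20.2·n = (1.422, 56.70), N = K − 20.2·n = (38.80, 41.37). Then cos ∠DAN = AD·AN / (|AD||AN|), giving 37.32°.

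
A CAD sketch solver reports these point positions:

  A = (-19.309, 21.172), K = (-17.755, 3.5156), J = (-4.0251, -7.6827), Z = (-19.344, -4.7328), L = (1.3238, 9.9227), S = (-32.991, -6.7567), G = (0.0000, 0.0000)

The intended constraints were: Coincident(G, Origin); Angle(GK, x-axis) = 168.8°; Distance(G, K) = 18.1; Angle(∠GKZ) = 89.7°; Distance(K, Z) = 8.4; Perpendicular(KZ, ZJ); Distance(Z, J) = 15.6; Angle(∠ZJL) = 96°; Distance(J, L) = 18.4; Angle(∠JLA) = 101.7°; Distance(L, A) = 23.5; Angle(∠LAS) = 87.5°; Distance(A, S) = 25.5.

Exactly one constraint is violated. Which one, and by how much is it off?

Distance(A, S) = 25.5 — off by 5.60.

G = (0.00, 0.00) ✓; GK at 168.8° ✓; |GK| = 18.10 ✓; ∠GKZ = 89.70° ✓; |KZ| = 8.400 ✓; ∠(KZ, ZJ) = 90.00° ✓; |ZJ| = 15.60 ✓; ∠ZJL = 96.00° ✓; |JL| = 18.40 ✓; ∠JLA = 101.7° ✓; |LA| = 23.50 ✓; ∠LAS = 87.50° ✓; |AS| = 31.10 ✗.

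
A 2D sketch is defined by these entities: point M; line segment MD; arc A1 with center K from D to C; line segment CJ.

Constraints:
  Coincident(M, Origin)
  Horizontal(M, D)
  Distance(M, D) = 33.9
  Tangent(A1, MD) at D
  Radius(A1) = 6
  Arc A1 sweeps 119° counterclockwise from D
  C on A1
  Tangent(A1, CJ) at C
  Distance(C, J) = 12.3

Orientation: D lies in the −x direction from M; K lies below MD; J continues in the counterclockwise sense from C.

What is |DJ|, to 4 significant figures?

19.68

M is at the origin; MD is horizontal with |MD| = 33.9 and D on the −x side, so D = (-33.90, 0.000). A1 meets MD tangentially, so KD is at right angles to MD, so K = D + (0, -6) = (-33.90, -6.000). On A1, D sits at bearing 90° from K; a 119° counterclockwise sweep puts C at bearing 209°, so C = K + 6.0·(cos 209°, sin 209°) = (-39.15, -8.909). Since A1 is tangent to CJ there, KC ⟂ CJ, so CJ runs along (−sin 209°, cos 209°); with |CJ| = 12.3, J = (-33.18, -19.67). Then |DJ| = |J − D| = 19.68.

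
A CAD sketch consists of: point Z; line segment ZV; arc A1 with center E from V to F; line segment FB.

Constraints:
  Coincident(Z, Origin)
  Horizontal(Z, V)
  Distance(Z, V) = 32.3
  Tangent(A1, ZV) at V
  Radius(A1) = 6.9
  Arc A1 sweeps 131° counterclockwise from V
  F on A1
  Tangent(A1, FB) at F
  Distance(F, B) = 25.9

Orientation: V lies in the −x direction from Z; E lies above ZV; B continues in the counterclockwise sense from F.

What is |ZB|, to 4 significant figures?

53.88

Z is at the origin; Z and V share the same y with |ZV| = 32.3 and V on the −x side, so V = (-32.30, 0.000). The tangent condition forces EV to be normal to ZV, so E = V + (0, 6.9) = (-32.30, 6.900). On A1, V sits at bearing -90° from E; a 131° counterclockwise sweep puts F at bearing 41°, so F = E + 6.9·(cos 41°, sin 41°) = (-27.09, 11.43). Since A1 is tangent to FB there, EF ⟂ FB, so FB runs along (−sin 41°, cos 41°); with |FB| = 25.9, B = (-44.08, 30.97). Then |ZB| = |B − Z| = 53.88.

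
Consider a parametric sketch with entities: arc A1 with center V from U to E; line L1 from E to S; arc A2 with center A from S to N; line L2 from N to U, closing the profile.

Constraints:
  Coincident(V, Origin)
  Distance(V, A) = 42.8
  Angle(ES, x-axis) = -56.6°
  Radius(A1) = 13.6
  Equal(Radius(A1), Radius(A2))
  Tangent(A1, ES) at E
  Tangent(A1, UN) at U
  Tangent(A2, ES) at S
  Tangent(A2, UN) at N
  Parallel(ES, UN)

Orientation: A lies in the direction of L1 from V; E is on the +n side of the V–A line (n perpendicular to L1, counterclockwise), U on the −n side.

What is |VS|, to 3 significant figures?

44.9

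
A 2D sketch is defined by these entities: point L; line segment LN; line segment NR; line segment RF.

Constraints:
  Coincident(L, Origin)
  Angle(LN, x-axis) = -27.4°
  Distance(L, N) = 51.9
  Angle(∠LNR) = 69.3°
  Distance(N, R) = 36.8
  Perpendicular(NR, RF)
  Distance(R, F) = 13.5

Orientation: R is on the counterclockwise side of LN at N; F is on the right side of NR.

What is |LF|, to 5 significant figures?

64.736

L is at the origin; LN runs at -27.4° with length 51.9, so N = 51.9·(cos -27.4°, sin -27.4°) = (46.078, -23.884). ∠LNR = 69.3°, so NR runs at -27.4° + (180° − 69.3°) = 83.300° from the x-axis; with |NR| = 36.8, R = N + 36.8·(cos 83.300°, sin 83.300°) = (50.371, 12.664). The perpendicularity gives RF at right angles to NR; with |RF| = 13.5 on the right of NR, F = R + 13.5·(0.99317, -0.11667) = (63.779, 11.089). Then |LF| = |F − L| = 64.736.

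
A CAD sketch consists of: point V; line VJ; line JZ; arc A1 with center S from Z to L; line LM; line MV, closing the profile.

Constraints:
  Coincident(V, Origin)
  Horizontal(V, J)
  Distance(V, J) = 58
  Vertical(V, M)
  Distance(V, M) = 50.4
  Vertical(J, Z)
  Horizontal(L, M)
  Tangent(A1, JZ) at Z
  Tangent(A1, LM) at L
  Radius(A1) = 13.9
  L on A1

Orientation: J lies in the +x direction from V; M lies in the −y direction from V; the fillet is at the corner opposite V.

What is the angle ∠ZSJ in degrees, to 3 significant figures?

69.2°

V is at the origin; V and J share the same y with |VJ| = 58.0 and J on the +x side, so J = (58.0, 0.00). V and M share the same x with |VM| = 50.4 and M on the −y side, so M = (0.00, -50.4). The virtual corner opposite V is at (58.0, -50.4). A1 meets JZ tangentially, so SZ is at right angles to JZ and A1 meets LM tangentially, so SL is at right angles to LM, with radius 13.9, so the center S sits 13.9 in from both sides at S = (44.1, -36.5). That places the tangent points at Z = (58.0, -36.5) on JZ and L = (44.1, -50.4) on LM. Then cos ∠ZSJ = SZ·SJ / (|SZ||SJ|), giving 69.2°.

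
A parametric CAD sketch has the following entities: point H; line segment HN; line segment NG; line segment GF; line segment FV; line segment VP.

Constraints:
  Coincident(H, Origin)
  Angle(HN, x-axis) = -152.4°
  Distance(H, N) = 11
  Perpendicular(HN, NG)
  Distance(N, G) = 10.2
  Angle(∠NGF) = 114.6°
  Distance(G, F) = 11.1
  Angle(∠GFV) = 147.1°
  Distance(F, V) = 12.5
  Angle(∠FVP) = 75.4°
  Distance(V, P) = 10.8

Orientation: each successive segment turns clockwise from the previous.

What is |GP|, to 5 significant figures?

19.603

H is at the origin; HN runs at -152.4° with length 11.0, so N = (-9.7482, -5.0963). HN is perpendicular to NG, so NG runs at 117.60°; with |NG| = 10.2, G = (-14.474, 3.9430). ∠NGF = 114.6° gives GF at 52.200° from the x-axis; with |GF| = 11.1, F = (-7.6706, 12.714). ∠GFV = 147.1° gives FV at 19.300° from the x-axis; with |FV| = 12.5, V = (4.1269, 16.845). ∠FVP = 75.4° gives VP at -85.300° from the x-axis; with |VP| = 10.8, P = (5.0119, 6.0815). Then |GP| = |P − G| = 19.603.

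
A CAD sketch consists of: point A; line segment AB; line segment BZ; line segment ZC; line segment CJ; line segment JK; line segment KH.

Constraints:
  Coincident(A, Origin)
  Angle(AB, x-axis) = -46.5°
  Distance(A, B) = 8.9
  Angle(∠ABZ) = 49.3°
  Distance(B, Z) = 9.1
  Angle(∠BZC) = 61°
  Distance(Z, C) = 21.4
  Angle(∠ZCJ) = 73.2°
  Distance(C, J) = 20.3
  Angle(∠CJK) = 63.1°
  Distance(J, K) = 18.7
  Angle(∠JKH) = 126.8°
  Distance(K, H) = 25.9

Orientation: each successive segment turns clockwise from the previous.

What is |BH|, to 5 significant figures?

27.167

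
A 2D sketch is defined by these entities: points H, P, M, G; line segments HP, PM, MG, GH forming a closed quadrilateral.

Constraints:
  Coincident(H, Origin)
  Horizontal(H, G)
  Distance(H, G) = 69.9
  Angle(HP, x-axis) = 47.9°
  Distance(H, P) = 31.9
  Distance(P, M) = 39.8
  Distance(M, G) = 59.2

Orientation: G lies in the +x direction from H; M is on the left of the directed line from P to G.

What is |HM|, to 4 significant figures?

71.68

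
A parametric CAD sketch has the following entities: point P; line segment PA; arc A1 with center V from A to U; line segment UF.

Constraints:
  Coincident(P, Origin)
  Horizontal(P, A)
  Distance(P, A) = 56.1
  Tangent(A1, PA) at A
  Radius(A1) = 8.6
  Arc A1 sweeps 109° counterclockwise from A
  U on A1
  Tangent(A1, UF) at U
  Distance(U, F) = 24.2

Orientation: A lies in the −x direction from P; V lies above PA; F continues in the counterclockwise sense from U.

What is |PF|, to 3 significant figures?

65.5

On A1, A sits at bearing -90° from V; a 109° counterclockwise sweep puts U at bearing 19°, so U = V + 8.6·(cos 19°, sin 19°) = (-48.0, 11.4). The tangent condition forces VU to be normal to UF, so UF runs along (−sin 19°, cos 19°); with |UF| = 24.2, F = (-55.8, 34.3). Then |PF| = |F − P| = 65.5.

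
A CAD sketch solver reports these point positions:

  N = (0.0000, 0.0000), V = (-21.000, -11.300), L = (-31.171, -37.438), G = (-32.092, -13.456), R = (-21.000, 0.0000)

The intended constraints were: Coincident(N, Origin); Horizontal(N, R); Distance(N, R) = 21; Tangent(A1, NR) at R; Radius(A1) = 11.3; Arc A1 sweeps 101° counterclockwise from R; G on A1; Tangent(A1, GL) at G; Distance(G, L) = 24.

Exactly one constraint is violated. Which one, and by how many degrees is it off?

Tangent(A1, GL) at G — off by 8.80°.

N = (0.00, 0.00) ✓; N.y = 0.00, R.y = 0.00 ✓; |NR| = 21.00 ✓; ∠(VR, RN) = 90.00° ✓; |VR| = 11.30 ✓; bearing(V→G) − bearing(V→R) = 101.0° ✓; |VG| = 11.30 ✓; ∠(VG, GL) = 98.80° ✗; |GL| = 24.00 ✓.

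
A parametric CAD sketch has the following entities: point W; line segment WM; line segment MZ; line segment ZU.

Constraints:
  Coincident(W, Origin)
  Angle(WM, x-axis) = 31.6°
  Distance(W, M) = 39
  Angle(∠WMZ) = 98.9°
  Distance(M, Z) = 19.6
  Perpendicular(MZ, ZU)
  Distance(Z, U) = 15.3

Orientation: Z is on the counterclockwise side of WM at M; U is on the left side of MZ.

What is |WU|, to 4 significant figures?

34.59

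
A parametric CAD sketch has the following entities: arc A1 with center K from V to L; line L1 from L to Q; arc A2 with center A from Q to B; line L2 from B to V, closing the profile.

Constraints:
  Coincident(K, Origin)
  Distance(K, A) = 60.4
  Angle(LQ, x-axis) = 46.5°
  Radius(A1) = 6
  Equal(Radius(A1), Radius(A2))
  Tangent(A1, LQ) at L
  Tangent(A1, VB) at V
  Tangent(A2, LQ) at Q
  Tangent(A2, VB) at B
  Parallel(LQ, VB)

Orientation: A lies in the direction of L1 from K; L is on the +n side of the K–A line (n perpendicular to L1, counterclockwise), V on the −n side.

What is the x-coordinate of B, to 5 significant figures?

45.929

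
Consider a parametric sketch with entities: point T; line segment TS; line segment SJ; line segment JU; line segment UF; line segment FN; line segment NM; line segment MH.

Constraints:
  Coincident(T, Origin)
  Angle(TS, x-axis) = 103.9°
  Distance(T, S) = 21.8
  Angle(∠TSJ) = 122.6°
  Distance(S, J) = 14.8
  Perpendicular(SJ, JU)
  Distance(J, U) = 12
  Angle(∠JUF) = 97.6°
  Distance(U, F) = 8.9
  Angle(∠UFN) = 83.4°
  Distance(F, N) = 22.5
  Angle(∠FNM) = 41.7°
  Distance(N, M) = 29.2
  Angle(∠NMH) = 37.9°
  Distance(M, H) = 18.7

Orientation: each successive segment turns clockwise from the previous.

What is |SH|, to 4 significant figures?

11.43

T is at the origin; TS runs at 103.9° with length 21.8, so S = (-5.237, 21.16). ∠TSJ = 122.6° gives SJ at 46.50° from the x-axis; with |SJ| = 14.8, J = (4.951, 31.90). SJ is perpendicular to JU, so JU runs at -43.50°; with |JU| = 12.0, U = (13.66, 23.64). ∠JUF = 97.6° gives UF at -125.9° from the x-axis; with |UF| = 8.9, F = (8.436, 16.43). ∠UFN = 83.4° gives FN at 137.5° from the x-axis; with |FN| = 22.5, N = (-8.152, 31.63). ∠FNM = 41.7° gives NM at -0.8000° from the x-axis; with |NM| = 29.2, M = (21.04, 31.22). ∠NMH = 37.9° gives MH at -142.9° from the x-axis; with |MH| = 18.7, H = (6.130, 19.94). Then |SH| = |H − S| = 11.43.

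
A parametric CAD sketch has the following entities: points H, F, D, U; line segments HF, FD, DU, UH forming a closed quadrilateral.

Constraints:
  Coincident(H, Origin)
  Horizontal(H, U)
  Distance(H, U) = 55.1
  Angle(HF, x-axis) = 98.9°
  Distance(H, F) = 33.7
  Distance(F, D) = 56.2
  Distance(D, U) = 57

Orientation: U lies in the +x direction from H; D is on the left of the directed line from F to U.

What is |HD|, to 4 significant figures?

72.73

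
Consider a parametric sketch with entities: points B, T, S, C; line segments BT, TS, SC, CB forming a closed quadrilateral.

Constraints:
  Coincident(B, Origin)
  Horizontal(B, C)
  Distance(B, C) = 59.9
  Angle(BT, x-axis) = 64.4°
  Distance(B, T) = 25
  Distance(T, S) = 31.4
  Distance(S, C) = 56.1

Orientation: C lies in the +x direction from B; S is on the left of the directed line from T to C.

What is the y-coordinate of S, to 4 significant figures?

47.43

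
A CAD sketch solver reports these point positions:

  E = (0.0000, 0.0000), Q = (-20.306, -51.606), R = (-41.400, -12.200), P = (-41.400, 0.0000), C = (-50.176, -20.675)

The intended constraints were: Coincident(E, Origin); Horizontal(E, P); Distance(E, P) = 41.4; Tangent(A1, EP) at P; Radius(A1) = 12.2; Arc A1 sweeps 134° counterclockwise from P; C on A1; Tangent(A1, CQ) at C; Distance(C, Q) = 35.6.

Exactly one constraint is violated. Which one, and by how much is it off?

Distance(C, Q) = 35.6 — off by 7.40.

E = (0.00, 0.00) ✓; E.y = 0.00, P.y = 0.00 ✓; |EP| = 41.40 ✓; ∠(RP, PE) = 90.00° ✓; |RP| = 12.20 ✓; bearing(R→C) − bearing(R→P) = 134.0° ✓; |RC| = 12.20 ✓; ∠(RC, CQ) = 90.00° ✓; |CQ| = 43.00 ✗.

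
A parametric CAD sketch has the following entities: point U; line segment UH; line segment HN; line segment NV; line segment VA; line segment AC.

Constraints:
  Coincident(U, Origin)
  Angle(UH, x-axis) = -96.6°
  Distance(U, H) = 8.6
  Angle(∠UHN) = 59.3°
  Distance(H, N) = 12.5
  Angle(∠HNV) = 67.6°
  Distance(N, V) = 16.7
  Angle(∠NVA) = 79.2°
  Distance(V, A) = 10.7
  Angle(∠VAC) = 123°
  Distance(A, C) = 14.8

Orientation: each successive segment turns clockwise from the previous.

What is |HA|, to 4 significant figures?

9.987

∠HNV = 67.6° gives NV at 30.30° from the x-axis; with |NV| = 16.7, V = (3.487, 7.457). ∠NVA = 79.2° gives VA at -70.50° from the x-axis; with |VA| = 10.7, A = (7.059, -2.629). Then |HA| = |A − H| = 9.987.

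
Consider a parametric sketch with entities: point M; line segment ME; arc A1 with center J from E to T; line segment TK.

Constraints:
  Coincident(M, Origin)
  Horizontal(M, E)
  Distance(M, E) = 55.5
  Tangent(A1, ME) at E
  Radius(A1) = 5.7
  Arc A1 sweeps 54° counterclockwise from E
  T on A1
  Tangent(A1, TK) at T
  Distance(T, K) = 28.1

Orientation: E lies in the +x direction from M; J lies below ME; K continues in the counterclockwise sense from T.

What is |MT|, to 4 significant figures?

50.94

M is at the origin; ME is horizontal with |ME| = 55.5 and E on the +x side, so E = (55.50, 0.000). Tangency of A1 to ME means the radius JE is perpendicular to ME, so J = E + (0, -5.7) = (55.50, -5.700). On A1, E sits at bearing 90° from J; a 54° counterclockwise sweep puts T at bearing 144°, so T = J + 5.7·(cos 144°, sin 144°) = (50.89, -2.350). Then |MT| = |T − M| = 50.94.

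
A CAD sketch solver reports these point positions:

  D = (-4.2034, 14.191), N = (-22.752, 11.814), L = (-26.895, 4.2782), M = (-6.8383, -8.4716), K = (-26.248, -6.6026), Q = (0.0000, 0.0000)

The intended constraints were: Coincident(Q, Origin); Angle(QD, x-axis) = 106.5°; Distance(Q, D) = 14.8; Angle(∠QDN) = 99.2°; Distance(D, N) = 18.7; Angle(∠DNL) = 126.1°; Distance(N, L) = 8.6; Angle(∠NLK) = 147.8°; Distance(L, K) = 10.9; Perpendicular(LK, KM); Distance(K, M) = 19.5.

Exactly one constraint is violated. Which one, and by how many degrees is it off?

Perpendicular(LK, KM) — off by 8.90°.

Q = (0.00, 0.00) ✓; QD at 106.5° ✓; |QD| = 14.80 ✓; ∠QDN = 99.20° ✓; |DN| = 18.70 ✓; ∠DNL = 126.1° ✓; |NL| = 8.600 ✓; ∠NLK = 147.8° ✓; |LK| = 10.90 ✓; ∠(LK, KM) = 81.10° ✗; |KM| = 19.50 ✓.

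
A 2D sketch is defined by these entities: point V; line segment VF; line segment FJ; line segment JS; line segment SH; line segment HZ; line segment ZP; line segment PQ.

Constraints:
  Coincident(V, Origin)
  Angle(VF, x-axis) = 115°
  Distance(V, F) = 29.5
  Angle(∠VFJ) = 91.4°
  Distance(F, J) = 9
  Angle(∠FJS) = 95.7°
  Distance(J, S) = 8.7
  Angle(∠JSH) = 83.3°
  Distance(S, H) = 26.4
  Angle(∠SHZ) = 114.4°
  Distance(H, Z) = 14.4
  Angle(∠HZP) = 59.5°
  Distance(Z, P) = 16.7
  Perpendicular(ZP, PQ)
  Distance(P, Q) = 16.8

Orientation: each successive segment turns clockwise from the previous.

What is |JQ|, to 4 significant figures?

21.65

V is at the origin; VF runs at 115.0° with length 29.5, so F = (-12.47, 26.74). ∠VFJ = 91.4° gives FJ at 26.40° from the x-axis; with |FJ| = 9.0, J = (-4.406, 30.74). ∠FJS = 95.7° gives JS at -57.90° from the x-axis; with |JS| = 8.7, S = (0.2173, 23.37). ∠JSH = 83.3° gives SH at -154.6° from the x-axis; with |SH| = 26.4, H = (-23.63, 12.04). ∠SHZ = 114.4° gives HZ at 139.8° from the x-axis; with |HZ| = 14.4, Z = (-34.63, 21.34). ∠HZP = 59.5° gives ZP at 19.30° from the x-axis; with |ZP| = 16.7, P = (-18.87, 26.86). ZP ⟂ PQ, so PQ runs at -70.70°; with |PQ| = 16.8, Q = (-13.32, 11.00). Then |JQ| = |Q − J| = 21.65.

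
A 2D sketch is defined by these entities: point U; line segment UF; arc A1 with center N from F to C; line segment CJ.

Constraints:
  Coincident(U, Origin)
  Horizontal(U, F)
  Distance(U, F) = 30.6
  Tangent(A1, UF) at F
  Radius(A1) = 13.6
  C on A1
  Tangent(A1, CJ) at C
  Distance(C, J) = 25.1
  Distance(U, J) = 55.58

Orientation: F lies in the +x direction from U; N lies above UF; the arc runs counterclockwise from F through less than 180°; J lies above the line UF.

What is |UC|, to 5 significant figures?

46.976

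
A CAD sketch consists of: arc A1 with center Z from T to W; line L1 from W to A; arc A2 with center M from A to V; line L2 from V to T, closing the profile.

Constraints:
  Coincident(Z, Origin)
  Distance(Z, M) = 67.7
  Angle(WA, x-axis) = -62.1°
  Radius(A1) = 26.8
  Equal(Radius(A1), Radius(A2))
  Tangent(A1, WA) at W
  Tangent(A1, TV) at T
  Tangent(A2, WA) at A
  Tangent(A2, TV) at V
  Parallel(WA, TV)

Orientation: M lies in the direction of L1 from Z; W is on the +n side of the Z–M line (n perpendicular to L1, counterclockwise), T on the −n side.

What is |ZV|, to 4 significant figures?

72.81

The slot axis is L1's direction at -62.1°, so u = (cos -62.1°, sin -62.1°) = (0.4679, -0.8838) and n = (−sin -62.1°, cos -62.1°) = (0.8838, 0.4679). Z is at the origin and M lies 67.7 along u from Z, so M = 67.7·u = (31.68, -59.83). Tangency of A1 to both parallel lines with radius 26.8 puts W and T at Z ± 26.8·n: W = (23.68, 12.54), T = (-23.68, -12.54). Equal radii place A and V the same way about M: A = M + 26.8·n = (55.36, -47.29), V = M − 26.8·n = (7.994, -72.37). Then |ZV| = |V − Z| = 72.81.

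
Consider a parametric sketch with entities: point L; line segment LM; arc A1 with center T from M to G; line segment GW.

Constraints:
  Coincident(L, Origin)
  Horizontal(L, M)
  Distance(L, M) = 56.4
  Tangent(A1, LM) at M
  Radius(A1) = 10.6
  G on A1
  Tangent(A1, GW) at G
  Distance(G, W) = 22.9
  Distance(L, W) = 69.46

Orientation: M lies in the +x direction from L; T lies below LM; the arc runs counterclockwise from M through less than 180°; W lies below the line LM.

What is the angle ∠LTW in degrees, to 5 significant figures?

107.99°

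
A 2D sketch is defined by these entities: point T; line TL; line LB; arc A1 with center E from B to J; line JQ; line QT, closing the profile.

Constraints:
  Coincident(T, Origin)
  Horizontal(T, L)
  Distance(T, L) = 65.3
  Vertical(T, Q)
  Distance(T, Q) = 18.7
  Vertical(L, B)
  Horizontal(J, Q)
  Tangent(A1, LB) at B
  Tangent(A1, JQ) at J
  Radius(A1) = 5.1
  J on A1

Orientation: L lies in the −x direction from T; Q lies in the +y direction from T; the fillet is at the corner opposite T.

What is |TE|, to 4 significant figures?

61.72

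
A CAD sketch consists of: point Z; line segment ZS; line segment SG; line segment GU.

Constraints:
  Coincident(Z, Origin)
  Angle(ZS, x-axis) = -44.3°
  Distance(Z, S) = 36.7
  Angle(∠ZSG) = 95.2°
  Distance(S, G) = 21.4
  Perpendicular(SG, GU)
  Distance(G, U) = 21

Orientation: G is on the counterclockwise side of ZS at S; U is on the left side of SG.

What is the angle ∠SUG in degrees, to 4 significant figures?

45.54°

Z is at the origin; ZS runs at -44.3° with length 36.7, so S = 36.7·(cos -44.3°, sin -44.3°) = (26.27, -25.63). ∠ZSG = 95.2°, so SG runs at -44.3° + (180° − 95.2°) = 40.50° from the x-axis; with |SG| = 21.4, G = S + 21.4·(cos 40.50°, sin 40.50°) = (42.54, -11.73). The perpendicularity gives GU at right angles to SG; with |GU| = 21.0 on the left of SG, U = G + 21.0·(-0.6494, 0.7604) = (28.90, 4.235). Then cos ∠SUG = US·UG / (|US||UG|), giving 45.54°.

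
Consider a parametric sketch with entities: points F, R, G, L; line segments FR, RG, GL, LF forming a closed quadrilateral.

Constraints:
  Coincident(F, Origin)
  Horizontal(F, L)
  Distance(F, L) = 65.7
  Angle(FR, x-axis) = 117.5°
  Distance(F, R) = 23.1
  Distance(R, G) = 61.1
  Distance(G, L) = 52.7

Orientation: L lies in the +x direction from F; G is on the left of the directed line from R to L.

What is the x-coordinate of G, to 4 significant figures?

43.90

Checks: |RG| = 61.10 ✓; |GL| = 52.70 ✓.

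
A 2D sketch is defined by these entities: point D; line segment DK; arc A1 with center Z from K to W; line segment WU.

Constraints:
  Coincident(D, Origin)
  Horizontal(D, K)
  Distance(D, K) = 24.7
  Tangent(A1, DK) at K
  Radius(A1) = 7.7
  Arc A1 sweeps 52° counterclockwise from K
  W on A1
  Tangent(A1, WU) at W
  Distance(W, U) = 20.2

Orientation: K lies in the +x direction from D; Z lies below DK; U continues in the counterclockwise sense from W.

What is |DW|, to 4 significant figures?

18.87

D is at the origin; D and K share the same y with |DK| = 24.7 and K on the +x side, so K = (24.70, 0.000). Since A1 is tangent to DK there, ZK ⟂ DK, so Z = K + (0, -7.7) = (24.70, -7.700). On A1, K sits at bearing 90° from Z; a 52° counterclockwise sweep puts W at bearing 142°, so W = Z + 7.7·(cos 142°, sin 142°) = (18.63, -2.959). Then |DW| = |W − D| = 18.87.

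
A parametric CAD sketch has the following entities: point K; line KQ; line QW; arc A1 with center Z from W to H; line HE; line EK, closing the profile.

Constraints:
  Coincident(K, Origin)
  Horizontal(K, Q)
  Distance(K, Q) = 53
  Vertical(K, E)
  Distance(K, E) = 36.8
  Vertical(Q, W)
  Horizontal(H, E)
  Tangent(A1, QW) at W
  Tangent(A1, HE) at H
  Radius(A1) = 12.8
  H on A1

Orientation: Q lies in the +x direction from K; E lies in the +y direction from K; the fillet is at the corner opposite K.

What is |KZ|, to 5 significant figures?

46.819

K is at the origin; K and Q share the same y with |KQ| = 53.0 and Q on the +x side, so Q = (53.000, 0.0000). KE is vertical with |KE| = 36.8 and E on the +y side, so E = (0.0000, 36.800). The virtual corner opposite K is at (53.000, 36.800). Since A1 is tangent to QW there, ZW ⟂ QW and since A1 is tangent to HE there, ZH ⟂ HE, with radius 12.8, so the center Z sits 12.8 in from both sides at Z = (40.200, 24.000). Then |KZ| = |Z − K| = 46.819.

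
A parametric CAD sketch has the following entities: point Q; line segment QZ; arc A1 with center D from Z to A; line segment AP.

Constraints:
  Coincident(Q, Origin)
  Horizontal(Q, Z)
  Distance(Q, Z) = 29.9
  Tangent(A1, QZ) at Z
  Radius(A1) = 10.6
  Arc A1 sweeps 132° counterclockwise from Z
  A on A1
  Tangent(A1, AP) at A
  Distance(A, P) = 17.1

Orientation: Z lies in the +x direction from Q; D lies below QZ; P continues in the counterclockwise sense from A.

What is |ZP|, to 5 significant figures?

30.609

Q is at the origin; QZ is horizontal with |QZ| = 29.9 and Z on the +x side, so Z = (29.900, 0.0000). A1 meets QZ tangentially, so DZ is at right angles to QZ, so D = Z + (0, -10.6) = (29.900, -10.600). On A1, Z sits at bearing 90° from D; a 132° counterclockwise sweep puts A at bearing 222°, so A = D + 10.6·(cos 222°, sin 222°) = (22.023, -17.693). Since A1 is tangent to AP there, DA ⟂ AP, so AP runs along (−sin 222°, cos 222°); with |AP| = 17.1, P = (33.465, -30.401). Then |ZP| = |P − Z| = 30.609.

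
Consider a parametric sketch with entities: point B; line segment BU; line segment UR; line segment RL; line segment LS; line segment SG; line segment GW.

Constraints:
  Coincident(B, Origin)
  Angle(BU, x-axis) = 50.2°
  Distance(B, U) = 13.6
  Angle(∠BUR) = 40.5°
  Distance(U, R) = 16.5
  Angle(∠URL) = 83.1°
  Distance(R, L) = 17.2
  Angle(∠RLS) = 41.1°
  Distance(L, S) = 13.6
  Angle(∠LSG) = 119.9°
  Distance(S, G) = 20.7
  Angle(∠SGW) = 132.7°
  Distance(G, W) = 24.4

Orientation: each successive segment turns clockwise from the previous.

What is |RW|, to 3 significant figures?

30.1

∠LSG = 119.9° gives SG at -25.2° from the x-axis; with |SG| = 20.7, G = (21.7, -5.22). ∠SGW = 132.7° gives GW at -72.5° from the x-axis; with |GW| = 24.4, W = (29.0, -28.5). Then |RW| = |W − R| = 30.1.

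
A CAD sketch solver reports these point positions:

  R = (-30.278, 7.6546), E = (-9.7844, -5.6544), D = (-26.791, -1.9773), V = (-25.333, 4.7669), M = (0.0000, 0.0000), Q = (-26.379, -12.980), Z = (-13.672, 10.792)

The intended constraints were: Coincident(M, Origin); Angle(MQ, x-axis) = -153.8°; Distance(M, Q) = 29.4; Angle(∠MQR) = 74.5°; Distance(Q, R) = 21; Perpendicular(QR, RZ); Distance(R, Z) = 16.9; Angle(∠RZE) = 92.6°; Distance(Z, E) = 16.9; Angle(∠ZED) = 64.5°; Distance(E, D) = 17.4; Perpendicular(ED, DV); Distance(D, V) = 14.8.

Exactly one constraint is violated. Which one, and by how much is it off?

Distance(D, V) = 14.8 — off by 7.90.

M = (0.00, 0.00) ✓; MQ at -153.8° ✓; |MQ| = 29.40 ✓; ∠MQR = 74.50° ✓; |QR| = 21.00 ✓; ∠(QR, RZ) = 90.00° ✓; |RZ| = 16.90 ✓; ∠RZE = 92.60° ✓; |ZE| = 16.90 ✓; ∠ZED = 64.50° ✓; |ED| = 17.40 ✓; ∠(ED, DV) = 90.00° ✓; |DV| = 6.900 ✗.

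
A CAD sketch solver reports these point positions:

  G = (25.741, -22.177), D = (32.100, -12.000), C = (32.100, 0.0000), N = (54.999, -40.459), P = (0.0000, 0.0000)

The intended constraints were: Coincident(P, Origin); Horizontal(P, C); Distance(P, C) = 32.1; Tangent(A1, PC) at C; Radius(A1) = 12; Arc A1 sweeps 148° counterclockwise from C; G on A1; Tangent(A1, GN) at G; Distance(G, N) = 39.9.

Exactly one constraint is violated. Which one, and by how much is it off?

Distance(G, N) = 39.9 — off by 5.40.

P = (0.00, 0.00) ✓; P.y = 0.00, C.y = 0.00 ✓; |PC| = 32.10 ✓; ∠(DC, CP) = 90.00° ✓; |DC| = 12.00 ✓; bearing(D→G) − bearing(D→C) = 148.0° ✓; |DG| = 12.00 ✓; ∠(DG, GN) = 90.00° ✓; |GN| = 34.50 ✗.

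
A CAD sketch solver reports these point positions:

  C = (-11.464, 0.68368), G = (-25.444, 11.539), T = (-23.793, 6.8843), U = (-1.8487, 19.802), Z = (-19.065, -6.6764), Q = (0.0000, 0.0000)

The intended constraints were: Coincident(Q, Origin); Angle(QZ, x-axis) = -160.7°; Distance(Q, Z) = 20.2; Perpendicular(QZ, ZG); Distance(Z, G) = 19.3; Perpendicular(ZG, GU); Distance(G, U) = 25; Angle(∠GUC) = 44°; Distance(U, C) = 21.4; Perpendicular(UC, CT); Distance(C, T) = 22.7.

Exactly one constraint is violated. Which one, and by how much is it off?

Distance(C, T) = 22.7 — off by 8.90.

Q = (0.00, 0.00) ✓; QZ at -160.7° ✓; |QZ| = 20.20 ✓; ∠(QZ, ZG) = 90.00° ✓; |ZG| = 19.30 ✓; ∠(ZG, GU) = 90.00° ✓; |GU| = 25.00 ✓; ∠GUC = 44.00° ✓; |UC| = 21.40 ✓; ∠(UC, CT) = 90.00° ✓; |CT| = 13.80 ✗.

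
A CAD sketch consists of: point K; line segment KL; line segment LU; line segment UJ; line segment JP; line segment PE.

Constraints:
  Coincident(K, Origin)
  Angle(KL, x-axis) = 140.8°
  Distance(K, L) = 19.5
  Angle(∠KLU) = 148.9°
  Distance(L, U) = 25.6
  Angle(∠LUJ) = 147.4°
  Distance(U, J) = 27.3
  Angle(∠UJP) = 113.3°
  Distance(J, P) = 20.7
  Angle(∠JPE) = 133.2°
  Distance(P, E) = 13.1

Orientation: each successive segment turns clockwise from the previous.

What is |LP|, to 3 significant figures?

57.3

∠LUJ = 147.4° gives UJ at 77.1° from the x-axis; with |UJ| = 27.3, J = (-17.6, 63.0). ∠UJP = 113.3° gives JP at 10.4° from the x-axis; with |JP| = 20.7, P = (2.71, 66.8). Then |LP| = |P − L| = 57.3.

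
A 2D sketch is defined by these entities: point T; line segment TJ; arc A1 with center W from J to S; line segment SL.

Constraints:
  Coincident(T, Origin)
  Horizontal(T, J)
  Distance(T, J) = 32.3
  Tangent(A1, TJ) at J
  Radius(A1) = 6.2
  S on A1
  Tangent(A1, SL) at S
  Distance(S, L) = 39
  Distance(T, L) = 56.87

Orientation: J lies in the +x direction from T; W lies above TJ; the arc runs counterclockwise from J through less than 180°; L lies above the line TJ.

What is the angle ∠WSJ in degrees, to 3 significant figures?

41.6°

Checks: |WS| = 6.200 ✓; ∠(WS, SL) = 90.00° ✓; |SL| = 39.00 ✓; |TL| = 56.87 ✓.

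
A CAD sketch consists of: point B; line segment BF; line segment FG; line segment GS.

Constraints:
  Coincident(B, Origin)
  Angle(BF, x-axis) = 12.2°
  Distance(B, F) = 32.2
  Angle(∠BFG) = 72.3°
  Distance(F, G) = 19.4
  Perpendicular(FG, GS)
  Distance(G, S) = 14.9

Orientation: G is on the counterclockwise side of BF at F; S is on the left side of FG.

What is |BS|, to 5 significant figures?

18.472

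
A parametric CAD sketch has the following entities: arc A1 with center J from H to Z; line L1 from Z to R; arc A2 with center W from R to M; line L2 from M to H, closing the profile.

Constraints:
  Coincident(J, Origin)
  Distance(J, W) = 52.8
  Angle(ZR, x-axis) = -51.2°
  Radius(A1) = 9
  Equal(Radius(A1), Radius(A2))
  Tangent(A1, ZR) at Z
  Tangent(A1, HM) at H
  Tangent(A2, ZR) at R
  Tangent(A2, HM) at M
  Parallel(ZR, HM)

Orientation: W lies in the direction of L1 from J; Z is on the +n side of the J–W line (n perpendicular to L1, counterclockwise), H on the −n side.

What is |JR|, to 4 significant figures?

53.56

The slot axis is L1's direction at -51.2°, so u = (cos -51.2°, sin -51.2°) = (0.6266, -0.7793) and n = (−sin -51.2°, cos -51.2°) = (0.7793, 0.6266). J is at the origin and W lies 52.8 along u from J, so W = 52.8·u = (33.08, -41.15). Tangency of A1 to both parallel lines with radius 9.0 puts Z and H at J ± 9.0·n: Z = (7.014, 5.639), H = (-7.014, -5.639). Equal radii place R and M the same way about W: R = W + 9.0·n = (40.10, -35.51), M = W − 9.0·n = (26.07, -46.79). Then |JR| = |R − J| = 53.56.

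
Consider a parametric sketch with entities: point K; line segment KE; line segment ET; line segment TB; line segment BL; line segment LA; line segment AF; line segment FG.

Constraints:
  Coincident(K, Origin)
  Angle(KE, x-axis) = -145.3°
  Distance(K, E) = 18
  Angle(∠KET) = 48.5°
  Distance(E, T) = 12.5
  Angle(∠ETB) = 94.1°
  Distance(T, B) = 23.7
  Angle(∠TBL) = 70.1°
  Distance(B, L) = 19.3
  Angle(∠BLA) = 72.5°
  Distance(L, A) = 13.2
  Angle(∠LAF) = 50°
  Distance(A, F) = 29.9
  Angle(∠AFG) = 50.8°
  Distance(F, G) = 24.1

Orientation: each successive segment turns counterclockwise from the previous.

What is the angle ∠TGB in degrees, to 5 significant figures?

41.825°

K is at the origin; KE runs at -145.3° with length 18.0, so E = (-14.799, -10.247). ∠KET = 48.5° gives ET at -13.800° from the x-axis; with |ET| = 12.5, T = (-2.6594, -13.229). ∠ETB = 94.1° gives TB at 72.100° from the x-axis; with |TB| = 23.7, B = (4.6249, 9.3241). ∠TBL = 70.1° gives BL at -178.00° from the x-axis; with |BL| = 19.3, L = (-14.663, 8.6505). ∠BLA = 72.5° gives LA at -70.500° from the x-axis; with |LA| = 13.2, A = (-10.257, -3.7923). ∠LAF = 50.0° gives AF at 59.500° from the x-axis; with |AF| = 29.9, F = (4.9183, 21.970). ∠AFG = 50.8° gives FG at -171.30° from the x-axis; with |FG| = 24.1, G = (-18.904, 18.325). Then cos ∠TGB = GT·GB / (|GT||GB|), giving 41.825°.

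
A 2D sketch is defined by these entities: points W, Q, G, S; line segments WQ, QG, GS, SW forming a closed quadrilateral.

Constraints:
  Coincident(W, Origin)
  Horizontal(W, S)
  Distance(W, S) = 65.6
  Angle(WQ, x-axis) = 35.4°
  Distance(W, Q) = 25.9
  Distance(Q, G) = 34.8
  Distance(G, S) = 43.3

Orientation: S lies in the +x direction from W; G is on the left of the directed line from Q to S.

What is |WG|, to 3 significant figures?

60.6

Checks: |QG| = 34.80 ✓; |GS| = 43.30 ✓.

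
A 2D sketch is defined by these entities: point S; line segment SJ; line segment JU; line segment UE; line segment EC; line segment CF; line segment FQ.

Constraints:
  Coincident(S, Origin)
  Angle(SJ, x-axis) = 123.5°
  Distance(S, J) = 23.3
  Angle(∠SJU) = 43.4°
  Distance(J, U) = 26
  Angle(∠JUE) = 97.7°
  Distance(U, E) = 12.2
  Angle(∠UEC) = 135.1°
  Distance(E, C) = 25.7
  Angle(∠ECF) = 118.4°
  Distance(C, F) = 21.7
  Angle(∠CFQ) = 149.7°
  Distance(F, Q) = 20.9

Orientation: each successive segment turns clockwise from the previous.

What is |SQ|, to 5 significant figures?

42.497

∠ECF = 118.4° gives CF at 158.10° from the x-axis; with |CF| = 21.7, F = (-28.592, -6.9317). ∠CFQ = 149.7° gives FQ at 127.80° from the x-axis; with |FQ| = 20.9, Q = (-41.402, 9.5825). Then |SQ| = |Q − S| = 42.497.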